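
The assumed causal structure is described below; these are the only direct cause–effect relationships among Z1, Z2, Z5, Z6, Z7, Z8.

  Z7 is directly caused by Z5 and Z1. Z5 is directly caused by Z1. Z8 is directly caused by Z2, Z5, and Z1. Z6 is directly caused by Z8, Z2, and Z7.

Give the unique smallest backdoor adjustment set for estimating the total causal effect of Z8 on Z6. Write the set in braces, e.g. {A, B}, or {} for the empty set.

Variables eligible for adjustment (non-descendants of Z8, excluding Z8 and Z6): {Z1, Z2, Z5, Z7}.
Backdoor paths from Z8 to Z6:
  P1: Z8 <- Z1 -> Z5 -> Z7 -> Z6
  P2: Z8 <- Z1 -> Z7 -> Z6
  P3: Z8 <- Z2 -> Z6
  P4: Z8 <- Z5 <- Z1 -> Z7 -> Z6
  P5: Z8 <- Z5 -> Z7 -> Z6
The empty set is not sufficient: P1 (Z8 <- Z1 -> Z5 -> Z7 -> Z6) has no collider blocking it and no conditioned non-collider, so it is open.
Try {Z2, Z7}:
  P1: blocked at chain node Z7 ∈ conditioning set.
  P2: blocked at chain node Z7 ∈ conditioning set.
  P3: blocked at fork node Z2 ∈ conditioning set.
  P4: blocked at chain node Z7 ∈ conditioning set.
  P5: blocked at chain node Z7 ∈ conditioning set.
{Z2, Z7} contains no descendant of Z8 and blocks every backdoor path.
Every element of {Z2, Z7} is needed (dropping Z2 leaves P3 open; dropping Z7 leaves P1 open), so no proper subset is valid.
Among all size-2 subsets of the eligible variables, only {Z2, Z7} blocks every backdoor path, so it is the unique smallest valid adjustment set.

{Z2, Z7}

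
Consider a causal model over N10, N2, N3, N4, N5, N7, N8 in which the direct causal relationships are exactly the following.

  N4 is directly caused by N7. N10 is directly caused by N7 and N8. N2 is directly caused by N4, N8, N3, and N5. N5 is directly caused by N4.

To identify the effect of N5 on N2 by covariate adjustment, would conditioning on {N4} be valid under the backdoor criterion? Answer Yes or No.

Yes

Backdoor paths from N5 to N2 (paths whose first edge points into N5):
  P1: N5 <- N4 <- N7 -> N10 <- N8 -> N2
  P2: N5 <- N4 -> N2
Condition 1 (no descendant of N5 in the set): holds — descendants of N5 are {N2}; none are in {N4}.
Condition 2 (every backdoor path blocked by {N4}):
  P1: blocked at chain node N4 ∈ conditioning set.
  P2: blocked at fork node N4 ∈ conditioning set.
{N4} satisfies the backdoor criterion.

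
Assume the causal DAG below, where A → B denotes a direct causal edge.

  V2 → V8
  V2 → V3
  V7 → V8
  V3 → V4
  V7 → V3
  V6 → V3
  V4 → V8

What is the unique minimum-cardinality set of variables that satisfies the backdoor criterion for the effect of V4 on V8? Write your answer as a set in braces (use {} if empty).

Variables eligible for adjustment (non-descendants of V4, excluding V4 and V8): {V2, V3, V6, V7}.
Backdoor paths from V4 to V8:
  P1: V4 <- V3 <- V2 -> V8
  P2: V4 <- V3 <- V7 -> V8
The empty set is not sufficient: P1 (V4 <- V3 <- V2 -> V8) has no collider blocking it and no conditioned non-collider, so it is open.
Try {V3}:
  P1: blocked at chain node V3 ∈ conditioning set.
  P2: blocked at chain node V3 ∈ conditioning set.
{V3} contains no descendant of V4 and blocks every backdoor path.
No other singleton works — e.g. {V6} leaves P1 open — so {V3} is the unique smallest valid adjustment set.

{V3}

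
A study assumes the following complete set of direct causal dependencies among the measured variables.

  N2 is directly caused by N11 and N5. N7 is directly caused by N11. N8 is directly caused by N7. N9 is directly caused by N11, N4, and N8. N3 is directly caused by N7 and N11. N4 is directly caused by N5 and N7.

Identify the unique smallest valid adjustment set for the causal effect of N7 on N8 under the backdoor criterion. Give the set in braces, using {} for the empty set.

Variables eligible for adjustment (non-descendants of N7, excluding N7 and N8): {N11, N2, N5}.
Backdoor paths from N7 to N8:
  P1: N7 <- N11 -> N2 <- N5 -> N4 -> N9 <- N8
  P2: N7 <- N11 -> N9 <- N8
Each backdoor path contains an unconditioned collider, so every path is already blocked with the empty conditioning set:
  P1: blocked at collider N2 (neither it nor any descendant is in the conditioning set).
  P2: blocked at collider N9 (neither it nor any descendant is in the conditioning set).
The empty set is therefore the unique smallest valid set.

{}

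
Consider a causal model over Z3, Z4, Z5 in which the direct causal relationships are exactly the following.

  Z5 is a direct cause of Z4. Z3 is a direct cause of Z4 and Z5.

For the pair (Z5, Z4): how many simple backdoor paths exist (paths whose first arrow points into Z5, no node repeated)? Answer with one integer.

1

A backdoor path from Z5 to Z4 is any simple undirected path whose first edge points into Z5 (i.e. leaves Z5 via a parent).
Parents of Z5: {Z3}.
Enumerating:
  P1: Z5 <- Z3 -> Z4
That exhausts the simple backdoor paths. Count: 1.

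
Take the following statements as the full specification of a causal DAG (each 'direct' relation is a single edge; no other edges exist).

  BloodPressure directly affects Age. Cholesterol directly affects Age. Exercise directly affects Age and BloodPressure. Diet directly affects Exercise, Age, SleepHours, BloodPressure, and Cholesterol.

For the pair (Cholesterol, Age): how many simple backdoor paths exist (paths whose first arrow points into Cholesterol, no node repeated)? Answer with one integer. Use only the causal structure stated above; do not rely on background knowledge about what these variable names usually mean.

5

A backdoor path from Cholesterol to Age is any simple undirected path whose first edge points into Cholesterol (i.e. leaves Cholesterol via a parent).
Parents of Cholesterol: {Diet}.
Enumerating:
  P1: Cholesterol <- Diet -> Exercise -> BloodPressure -> Age
  P2: Cholesterol <- Diet -> Exercise -> Age
  P3: Cholesterol <- Diet -> BloodPressure <- Exercise -> Age
  P4: Cholesterol <- Diet -> BloodPressure -> Age
  P5: Cholesterol <- Diet -> Age
That exhausts the simple backdoor paths. Count: 5.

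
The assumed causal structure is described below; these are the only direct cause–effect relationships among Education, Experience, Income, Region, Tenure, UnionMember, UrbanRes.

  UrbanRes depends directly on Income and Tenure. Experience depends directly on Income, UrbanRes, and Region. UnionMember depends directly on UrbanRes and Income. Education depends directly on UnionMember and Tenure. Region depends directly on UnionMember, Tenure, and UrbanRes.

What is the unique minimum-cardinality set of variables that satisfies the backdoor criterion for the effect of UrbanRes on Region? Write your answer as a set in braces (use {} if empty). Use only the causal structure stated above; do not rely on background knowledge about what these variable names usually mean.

{Income, Tenure}

Variables eligible for adjustment (non-descendants of UrbanRes, excluding UrbanRes and Region): {Income, Tenure}.
Backdoor paths from UrbanRes to Region:
  P1: UrbanRes <- Income -> UnionMember -> Region
  P2: UrbanRes <- Income -> UnionMember -> Education <- Tenure -> Region
  P3: UrbanRes <- Income -> Experience <- Region
  P4: UrbanRes <- Tenure -> Region
  P5: UrbanRes <- Tenure -> Education <- UnionMember <- Income -> Experience <- Region
  P6: UrbanRes <- Tenure -> Education <- UnionMember -> Region
The empty set is not sufficient: P1 (UrbanRes <- Income -> UnionMember -> Region) has no collider blocking it and no conditioned non-collider, so it is open.
Try {Income, Tenure}:
  P1: blocked at fork node Income ∈ conditioning set.
  P2: blocked at fork node Income ∈ conditioning set.
  P3: blocked at fork node Income ∈ conditioning set.
  P4: blocked at fork node Tenure ∈ conditioning set.
  P5: blocked at fork node Tenure ∈ conditioning set.
  P6: blocked at fork node Tenure ∈ conditioning set.
{Income, Tenure} contains no descendant of UrbanRes and blocks every backdoor path.
Every element of {Income, Tenure} is needed (dropping Income leaves P1 open; dropping Tenure leaves P4 open), so no proper subset is valid.
Among all size-2 subsets of the eligible variables, only {Income, Tenure} blocks every backdoor path, so it is the unique smallest valid adjustment set.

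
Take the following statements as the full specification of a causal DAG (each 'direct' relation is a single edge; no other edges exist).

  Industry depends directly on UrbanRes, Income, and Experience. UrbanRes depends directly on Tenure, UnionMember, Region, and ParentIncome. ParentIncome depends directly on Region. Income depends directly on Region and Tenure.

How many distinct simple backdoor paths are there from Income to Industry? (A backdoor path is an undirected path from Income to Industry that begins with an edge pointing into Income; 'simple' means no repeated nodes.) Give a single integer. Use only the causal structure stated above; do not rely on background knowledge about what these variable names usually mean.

3

A backdoor path from Income to Industry is any simple undirected path whose first edge points into Income (i.e. leaves Income via a parent).
Parents of Income: {Region, Tenure}.
Enumerating:
  P1: Income <- Tenure -> UrbanRes -> Industry
  P2: Income <- Region -> ParentIncome -> UrbanRes -> Industry
  P3: Income <- Region -> UrbanRes -> Industry
That exhausts the simple backdoor paths. Count: 3.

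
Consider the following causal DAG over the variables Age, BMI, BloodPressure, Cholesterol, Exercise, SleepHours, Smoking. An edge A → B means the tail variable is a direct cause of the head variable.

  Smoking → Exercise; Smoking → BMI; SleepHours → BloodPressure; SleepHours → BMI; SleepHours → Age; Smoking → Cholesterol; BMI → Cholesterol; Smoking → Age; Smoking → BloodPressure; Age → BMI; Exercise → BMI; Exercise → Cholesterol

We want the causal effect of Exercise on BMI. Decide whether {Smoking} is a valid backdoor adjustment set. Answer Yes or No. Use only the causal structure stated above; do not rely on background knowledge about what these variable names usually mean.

Backdoor paths from Exercise to BMI (paths whose first edge points into Exercise):
  P1: Exercise <- Smoking -> Age <- SleepHours -> BMI
  P2: Exercise <- Smoking -> Age -> BMI
  P3: Exercise <- Smoking -> BMI
  P4: Exercise <- Smoking -> BloodPressure <- SleepHours -> Age -> BMI
  P5: Exercise <- Smoking -> BloodPressure <- SleepHours -> BMI
  P6: Exercise <- Smoking -> Cholesterol <- BMI
Condition 1 (no descendant of Exercise in the set): holds — descendants of Exercise are {BMI, Cholesterol}; none are in {Smoking}.
Condition 2 (every backdoor path blocked by {Smoking}):
  P1: blocked at fork node Smoking ∈ conditioning set.
  P2: blocked at fork node Smoking ∈ conditioning set.
  P3: blocked at fork node Smoking ∈ conditioning set.
  P4: blocked at fork node Smoking ∈ conditioning set.
  P5: blocked at fork node Smoking ∈ conditioning set.
  P6: blocked at fork node Smoking ∈ conditioning set.
{Smoking} satisfies the backdoor criterion.

Yes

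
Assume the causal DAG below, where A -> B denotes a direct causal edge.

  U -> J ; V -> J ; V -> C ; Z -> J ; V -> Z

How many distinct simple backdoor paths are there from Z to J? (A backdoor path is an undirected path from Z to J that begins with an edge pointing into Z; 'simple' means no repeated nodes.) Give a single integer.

1

A backdoor path from Z to J is any simple undirected path whose first edge points into Z (i.e. leaves Z via a parent).
Parents of Z: {V}.
Enumerating:
  P1: Z <- V -> J
That exhausts the simple backdoor paths. Count: 1.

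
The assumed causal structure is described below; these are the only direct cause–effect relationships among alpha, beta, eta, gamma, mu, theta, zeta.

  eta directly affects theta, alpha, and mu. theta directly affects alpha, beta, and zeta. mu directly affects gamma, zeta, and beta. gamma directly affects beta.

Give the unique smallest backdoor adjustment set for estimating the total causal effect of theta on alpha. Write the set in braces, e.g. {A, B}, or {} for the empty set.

Variables eligible for adjustment (non-descendants of theta, excluding theta and alpha): {eta, gamma, mu}.
Backdoor paths from theta to alpha:
  P1: theta <- eta -> alpha
The empty set is not sufficient: P1 (theta <- eta -> alpha) has no collider blocking it and no conditioned non-collider, so it is open.
Try {eta}:
  P1: blocked at fork node eta ∈ conditioning set.
{eta} contains no descendant of theta and blocks every backdoor path.
No other singleton works — e.g. {mu} leaves P1 open — so {eta} is the unique smallest valid adjustment set.

{eta}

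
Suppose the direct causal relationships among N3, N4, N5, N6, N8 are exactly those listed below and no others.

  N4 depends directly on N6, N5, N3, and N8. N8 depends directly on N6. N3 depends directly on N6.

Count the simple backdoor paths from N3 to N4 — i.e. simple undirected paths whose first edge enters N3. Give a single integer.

2

A backdoor path from N3 to N4 is any simple undirected path whose first edge points into N3 (i.e. leaves N3 via a parent).
Parents of N3: {N6}.
Enumerating:
  P1: N3 <- N6 -> N8 -> N4
  P2: N3 <- N6 -> N4
That exhausts the simple backdoor paths. Count: 2.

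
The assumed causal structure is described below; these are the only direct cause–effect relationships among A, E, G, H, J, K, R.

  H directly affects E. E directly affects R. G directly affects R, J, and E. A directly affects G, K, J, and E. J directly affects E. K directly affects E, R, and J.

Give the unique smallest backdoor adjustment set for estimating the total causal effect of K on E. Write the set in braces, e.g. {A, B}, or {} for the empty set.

Variables eligible for adjustment (non-descendants of K, excluding K and E): {A, G, H}.
Backdoor paths from K to E:
  P1: K <- A -> G -> J -> E
  P2: K <- A -> G -> E
  P3: K <- A -> G -> R <- E
  P4: K <- A -> J <- G -> E
  P5: K <- A -> J <- G -> R <- E
  P6: K <- A -> J -> E
  P7: K <- A -> E
The empty set is not sufficient: P1 (K <- A -> G -> J -> E) has no collider blocking it and no conditioned non-collider, so it is open.
Try {A}:
  P1: blocked at fork node A ∈ conditioning set.
  P2: blocked at fork node A ∈ conditioning set.
  P3: blocked at fork node A ∈ conditioning set.
  P4: blocked at fork node A ∈ conditioning set.
  P5: blocked at fork node A ∈ conditioning set.
  P6: blocked at fork node A ∈ conditioning set.
  P7: blocked at fork node A ∈ conditioning set.
{A} contains no descendant of K and blocks every backdoor path.
No other singleton works — e.g. {H} leaves P1 open — so {A} is the unique smallest valid adjustment set.

{A}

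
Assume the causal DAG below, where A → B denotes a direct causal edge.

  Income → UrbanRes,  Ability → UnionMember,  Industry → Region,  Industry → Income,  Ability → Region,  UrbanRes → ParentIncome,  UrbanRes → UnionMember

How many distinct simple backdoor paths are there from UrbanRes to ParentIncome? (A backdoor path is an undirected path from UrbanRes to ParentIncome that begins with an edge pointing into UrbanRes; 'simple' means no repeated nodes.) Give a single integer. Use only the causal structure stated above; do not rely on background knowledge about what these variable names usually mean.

0

A backdoor path from UrbanRes to ParentIncome is any simple undirected path whose first edge points into UrbanRes (i.e. leaves UrbanRes via a parent).
Parents of UrbanRes: {Income}.
No simple path from any parent of UrbanRes reaches ParentIncome without revisiting UrbanRes, so there are no backdoor paths.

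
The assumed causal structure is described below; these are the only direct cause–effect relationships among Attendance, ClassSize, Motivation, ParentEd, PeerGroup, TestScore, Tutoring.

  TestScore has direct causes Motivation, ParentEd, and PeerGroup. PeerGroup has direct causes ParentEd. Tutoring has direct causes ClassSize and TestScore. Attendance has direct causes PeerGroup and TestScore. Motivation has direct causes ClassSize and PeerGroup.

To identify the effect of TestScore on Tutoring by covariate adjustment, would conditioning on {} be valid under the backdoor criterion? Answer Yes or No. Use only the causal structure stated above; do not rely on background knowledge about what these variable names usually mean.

Backdoor paths from TestScore to Tutoring (paths whose first edge points into TestScore):
  P1: TestScore <- ParentEd -> PeerGroup -> Motivation <- ClassSize -> Tutoring
  P2: TestScore <- PeerGroup -> Motivation <- ClassSize -> Tutoring
  P3: TestScore <- Motivation <- ClassSize -> Tutoring
Condition 1 (no descendant of TestScore in the set): holds — descendants of TestScore are {Attendance, Tutoring}; none are in {}.
Condition 2 (every backdoor path blocked by {}):
  P1: blocked at collider Motivation (neither it nor any descendant is in the conditioning set).
  P2: blocked at collider Motivation (neither it nor any descendant is in the conditioning set).
  P3: open — no interior node is in the conditioning set.
{} does not satisfy the backdoor criterion.

No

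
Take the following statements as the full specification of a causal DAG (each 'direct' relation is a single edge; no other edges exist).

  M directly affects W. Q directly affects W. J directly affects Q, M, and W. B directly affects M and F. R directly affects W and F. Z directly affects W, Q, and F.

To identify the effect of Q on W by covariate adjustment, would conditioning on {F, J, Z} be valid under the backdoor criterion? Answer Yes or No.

Yes

Backdoor paths from Q to W (paths whose first edge points into Q):
  P1: Q <- Z -> W
  P2: Q <- Z -> F <- B -> M <- J -> W
  P3: Q <- Z -> F <- B -> M -> W
  P4: Q <- Z -> F <- R -> W
  P5: Q <- J -> M <- B -> F <- Z -> W
  P6: Q <- J -> M <- B -> F <- R -> W
  P7: Q <- J -> M -> W
  P8: Q <- J -> W
Condition 1 (no descendant of Q in the set): holds — descendants of Q are {W}; none are in {F, J, Z}.
Condition 2 (every backdoor path blocked by {F, J, Z}):
  P1: blocked at fork node Z ∈ conditioning set.
  P2: blocked at fork node Z ∈ conditioning set.
  P3: blocked at fork node Z ∈ conditioning set.
  P4: blocked at fork node Z ∈ conditioning set.
  P5: blocked at fork node J ∈ conditioning set.
  P6: blocked at fork node J ∈ conditioning set.
  P7: blocked at fork node J ∈ conditioning set.
  P8: blocked at fork node J ∈ conditioning set.
{F, J, Z} satisfies the backdoor criterion.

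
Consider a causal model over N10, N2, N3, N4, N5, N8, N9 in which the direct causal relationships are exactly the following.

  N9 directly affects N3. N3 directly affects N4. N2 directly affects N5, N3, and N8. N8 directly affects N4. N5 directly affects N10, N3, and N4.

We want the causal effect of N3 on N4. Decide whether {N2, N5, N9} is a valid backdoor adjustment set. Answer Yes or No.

Yes

Backdoor paths from N3 to N4 (paths whose first edge points into N3):
  P1: N3 <- N2 -> N5 -> N4
  P2: N3 <- N2 -> N8 -> N4
  P3: N3 <- N5 <- N2 -> N8 -> N4
  P4: N3 <- N5 -> N4
Condition 1 (no descendant of N3 in the set): holds — descendants of N3 are {N4}; none are in {N2, N5, N9}.
Condition 2 (every backdoor path blocked by {N2, N5, N9}):
  P1: blocked at fork node N2 ∈ conditioning set.
  P2: blocked at fork node N2 ∈ conditioning set.
  P3: blocked at chain node N5 ∈ conditioning set.
  P4: blocked at fork node N5 ∈ conditioning set.
{N2, N5, N9} satisfies the backdoor criterion.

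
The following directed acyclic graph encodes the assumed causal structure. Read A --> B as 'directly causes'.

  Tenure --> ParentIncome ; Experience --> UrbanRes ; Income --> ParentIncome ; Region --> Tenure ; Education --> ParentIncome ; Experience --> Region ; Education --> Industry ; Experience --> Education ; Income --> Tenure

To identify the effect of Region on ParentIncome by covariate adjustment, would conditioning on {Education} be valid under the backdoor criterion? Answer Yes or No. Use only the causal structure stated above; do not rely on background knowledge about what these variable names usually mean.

Yes

Backdoor paths from Region to ParentIncome (paths whose first edge points into Region):
  P1: Region <- Experience -> Education -> ParentIncome
Condition 1 (no descendant of Region in the set): holds — descendants of Region are {ParentIncome, Tenure}; none are in {Education}.
Condition 2 (every backdoor path blocked by {Education}):
  P1: blocked at chain node Education ∈ conditioning set.
{Education} satisfies the backdoor criterion.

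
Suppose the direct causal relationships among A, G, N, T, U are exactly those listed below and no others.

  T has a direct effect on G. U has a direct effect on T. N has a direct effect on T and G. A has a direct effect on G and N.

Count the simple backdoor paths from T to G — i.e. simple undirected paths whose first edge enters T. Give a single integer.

A backdoor path from T to G is any simple undirected path whose first edge points into T (i.e. leaves T via a parent).
Parents of T: {N, U}.
Enumerating:
  P1: T <- N <- A -> G
  P2: T <- N -> G
That exhausts the simple backdoor paths. Count: 2.

2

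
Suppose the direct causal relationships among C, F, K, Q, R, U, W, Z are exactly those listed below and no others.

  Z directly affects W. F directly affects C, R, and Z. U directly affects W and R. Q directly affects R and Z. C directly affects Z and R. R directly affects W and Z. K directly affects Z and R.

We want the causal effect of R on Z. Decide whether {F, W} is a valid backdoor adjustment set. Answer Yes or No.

No

Backdoor paths from R to Z (paths whose first edge points into R):
  P1: R <- F -> C -> Z
  P2: R <- F -> Z
  P3: R <- U -> W <- Z
  P4: R <- C <- F -> Z
  P5: R <- C -> Z
  P6: R <- Q -> Z
  P7: R <- K -> Z
Condition 1 (no descendant of R in the set): FAILS — W is a descendant of R.
Condition 2 (every backdoor path blocked by {F, W}):
  P1: blocked at fork node F ∈ conditioning set.
  P2: blocked at fork node F ∈ conditioning set.
  P3: open — collider(s) W are conditioned on (or have a conditioned descendant) and no non-collider on the path is in the set.
  P4: blocked at fork node F ∈ conditioning set.
  P5: open — no interior node is in the conditioning set.
  P6: open — no interior node is in the conditioning set.
  P7: open — no interior node is in the conditioning set.
{F, W} does not satisfy the backdoor criterion.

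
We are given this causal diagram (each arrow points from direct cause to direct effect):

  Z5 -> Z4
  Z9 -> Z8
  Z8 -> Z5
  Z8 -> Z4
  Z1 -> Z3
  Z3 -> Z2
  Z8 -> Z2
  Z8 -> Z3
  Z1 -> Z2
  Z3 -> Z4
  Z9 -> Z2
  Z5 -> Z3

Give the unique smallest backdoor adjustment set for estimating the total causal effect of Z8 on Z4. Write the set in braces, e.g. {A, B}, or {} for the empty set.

Variables eligible for adjustment (non-descendants of Z8, excluding Z8 and Z4): {Z1, Z9}.
Backdoor paths from Z8 to Z4:
  P1: Z8 <- Z9 -> Z2 <- Z1 -> Z3 <- Z5 -> Z4
  P2: Z8 <- Z9 -> Z2 <- Z1 -> Z3 -> Z4
  P3: Z8 <- Z9 -> Z2 <- Z3 <- Z5 -> Z4
  P4: Z8 <- Z9 -> Z2 <- Z3 -> Z4
Each backdoor path contains an unconditioned collider, so every path is already blocked with the empty conditioning set:
  P1: blocked at collider Z2 (neither it nor any descendant is in the conditioning set).
  P2: blocked at collider Z2 (neither it nor any descendant is in the conditioning set).
  P3: blocked at collider Z2 (neither it nor any descendant is in the conditioning set).
  P4: blocked at collider Z2 (neither it nor any descendant is in the conditioning set).
The empty set is therefore the unique smallest valid set.

{}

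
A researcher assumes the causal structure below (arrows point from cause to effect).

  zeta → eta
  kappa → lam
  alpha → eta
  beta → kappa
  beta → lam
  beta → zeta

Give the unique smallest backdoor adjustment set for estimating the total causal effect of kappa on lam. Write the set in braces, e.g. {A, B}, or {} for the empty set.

Variables eligible for adjustment (non-descendants of kappa, excluding kappa and lam): {alpha, beta, eta, zeta}.
Backdoor paths from kappa to lam:
  P1: kappa <- beta -> lam
The empty set is not sufficient: P1 (kappa <- beta -> lam) has no collider blocking it and no conditioned non-collider, so it is open.
Try {beta}:
  P1: blocked at fork node beta ∈ conditioning set.
{beta} contains no descendant of kappa and blocks every backdoor path.
No other singleton works — e.g. {zeta} leaves P1 open — so {beta} is the unique smallest valid adjustment set.

{beta}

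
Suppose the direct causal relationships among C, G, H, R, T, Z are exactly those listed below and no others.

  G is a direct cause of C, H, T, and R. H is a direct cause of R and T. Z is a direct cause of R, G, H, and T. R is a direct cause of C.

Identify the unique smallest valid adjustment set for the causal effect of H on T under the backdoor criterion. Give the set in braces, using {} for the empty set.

{G, Z}

Variables eligible for adjustment (non-descendants of H, excluding H and T): {G, Z}.
Backdoor paths from H to T:
  P1: H <- Z -> G -> T
  P2: H <- Z -> R <- G -> T
  P3: H <- Z -> R -> C <- G -> T
  P4: H <- Z -> T
  P5: H <- G <- Z -> T
  P6: H <- G -> R <- Z -> T
  P7: H <- G -> T
  P8: H <- G -> C <- R <- Z -> T
The empty set is not sufficient: P1 (H <- Z -> G -> T) has no collider blocking it and no conditioned non-collider, so it is open.
Try {G, Z}:
  P1: blocked at fork node Z ∈ conditioning set.
  P2: blocked at fork node Z ∈ conditioning set.
  P3: blocked at fork node Z ∈ conditioning set.
  P4: blocked at fork node Z ∈ conditioning set.
  P5: blocked at chain node G ∈ conditioning set.
  P6: blocked at fork node G ∈ conditioning set.
  P7: blocked at fork node G ∈ conditioning set.
  P8: blocked at fork node G ∈ conditioning set.
{G, Z} contains no descendant of H and blocks every backdoor path.
Every element of {G, Z} is needed (dropping G leaves P7 open; dropping Z leaves P4 open), so no proper subset is valid.
Among all size-2 subsets of the eligible variables, only {G, Z} blocks every backdoor path, so it is the unique smallest valid adjustment set.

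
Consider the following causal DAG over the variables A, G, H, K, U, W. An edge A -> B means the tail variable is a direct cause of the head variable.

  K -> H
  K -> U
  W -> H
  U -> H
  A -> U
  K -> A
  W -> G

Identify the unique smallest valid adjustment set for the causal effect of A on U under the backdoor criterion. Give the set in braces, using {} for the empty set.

Variables eligible for adjustment (non-descendants of A, excluding A and U): {G, K, W}.
Backdoor paths from A to U:
  P1: A <- K -> U
  P2: A <- K -> H <- U
The empty set is not sufficient: P1 (A <- K -> U) has no collider blocking it and no conditioned non-collider, so it is open.
Try {K}:
  P1: blocked at fork node K ∈ conditioning set.
  P2: blocked at fork node K ∈ conditioning set.
{K} contains no descendant of A and blocks every backdoor path.
No other singleton works — e.g. {W} leaves P1 open — so {K} is the unique smallest valid adjustment set.

{K}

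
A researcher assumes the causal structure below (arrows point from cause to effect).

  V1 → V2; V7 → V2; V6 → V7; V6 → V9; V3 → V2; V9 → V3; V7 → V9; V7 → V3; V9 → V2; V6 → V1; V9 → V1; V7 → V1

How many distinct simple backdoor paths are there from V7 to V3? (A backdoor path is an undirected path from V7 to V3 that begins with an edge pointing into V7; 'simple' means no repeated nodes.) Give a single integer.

A backdoor path from V7 to V3 is any simple undirected path whose first edge points into V7 (i.e. leaves V7 via a parent).
Parents of V7: {V6}.
Enumerating:
  P1: V7 <- V6 -> V9 -> V3
  P2: V7 <- V6 -> V9 -> V1 -> V2 <- V3
  P3: V7 <- V6 -> V9 -> V2 <- V3
  P4: V7 <- V6 -> V1 <- V9 -> V3
  P5: V7 <- V6 -> V1 <- V9 -> V2 <- V3
  P6: V7 <- V6 -> V1 -> V2 <- V9 -> V3
  P7: V7 <- V6 -> V1 -> V2 <- V3
That exhausts the simple backdoor paths. Count: 7.

7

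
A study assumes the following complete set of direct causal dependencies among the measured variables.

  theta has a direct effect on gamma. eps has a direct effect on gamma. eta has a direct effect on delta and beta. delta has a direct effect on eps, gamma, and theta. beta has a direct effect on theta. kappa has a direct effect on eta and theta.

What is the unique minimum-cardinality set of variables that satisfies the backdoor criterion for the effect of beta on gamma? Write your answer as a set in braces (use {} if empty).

{eta}

Variables eligible for adjustment (non-descendants of beta, excluding beta and gamma): {delta, eps, eta, kappa}.
Backdoor paths from beta to gamma:
  P1: beta <- eta <- kappa -> theta <- delta -> eps -> gamma
  P2: beta <- eta <- kappa -> theta <- delta -> gamma
  P3: beta <- eta <- kappa -> theta -> gamma
  P4: beta <- eta -> delta -> eps -> gamma
  P5: beta <- eta -> delta -> theta -> gamma
  P6: beta <- eta -> delta -> gamma
The empty set is not sufficient: P3 (beta <- eta <- kappa -> theta -> gamma) has no collider blocking it and no conditioned non-collider, so it is open.
Try {eta}:
  P1: blocked at chain node eta ∈ conditioning set.
  P2: blocked at chain node eta ∈ conditioning set.
  P3: blocked at chain node eta ∈ conditioning set.
  P4: blocked at fork node eta ∈ conditioning set.
  P5: blocked at fork node eta ∈ conditioning set.
  P6: blocked at fork node eta ∈ conditioning set.
{eta} contains no descendant of beta and blocks every backdoor path.
No other singleton works — e.g. {kappa} leaves P4 open — so {eta} is the unique smallest valid adjustment set.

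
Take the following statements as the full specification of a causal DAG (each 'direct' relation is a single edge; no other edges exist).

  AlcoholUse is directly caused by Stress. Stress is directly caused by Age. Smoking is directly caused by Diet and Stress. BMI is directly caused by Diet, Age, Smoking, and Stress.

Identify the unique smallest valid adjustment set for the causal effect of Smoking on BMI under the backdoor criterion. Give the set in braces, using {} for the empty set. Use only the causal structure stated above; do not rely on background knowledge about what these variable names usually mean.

Variables eligible for adjustment (non-descendants of Smoking, excluding Smoking and BMI): {Age, AlcoholUse, Diet, Stress}.
Backdoor paths from Smoking to BMI:
  P1: Smoking <- Stress <- Age -> BMI
  P2: Smoking <- Stress -> BMI
  P3: Smoking <- Diet -> BMI
The empty set is not sufficient: P1 (Smoking <- Stress <- Age -> BMI) has no collider blocking it and no conditioned non-collider, so it is open.
Try {Diet, Stress}:
  P1: blocked at chain node Stress ∈ conditioning set.
  P2: blocked at fork node Stress ∈ conditioning set.
  P3: blocked at fork node Diet ∈ conditioning set.
{Diet, Stress} contains no descendant of Smoking and blocks every backdoor path.
Every element of {Diet, Stress} is needed (dropping Diet leaves P3 open; dropping Stress leaves P1 open), so no proper subset is valid.
Among all size-2 subsets of the eligible variables, only {Diet, Stress} blocks every backdoor path, so it is the unique smallest valid adjustment set.

{Diet, Stress}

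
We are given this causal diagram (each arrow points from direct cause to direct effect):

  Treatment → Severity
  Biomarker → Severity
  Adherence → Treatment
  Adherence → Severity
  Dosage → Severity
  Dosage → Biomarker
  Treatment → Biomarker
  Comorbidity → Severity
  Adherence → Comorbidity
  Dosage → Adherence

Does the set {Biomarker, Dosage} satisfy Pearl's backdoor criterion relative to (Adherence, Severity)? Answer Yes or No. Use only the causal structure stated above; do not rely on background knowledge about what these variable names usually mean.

Backdoor paths from Adherence to Severity (paths whose first edge points into Adherence):
  P1: Adherence <- Dosage -> Biomarker <- Treatment -> Severity
  P2: Adherence <- Dosage -> Biomarker -> Severity
  P3: Adherence <- Dosage -> Severity
Condition 1 (no descendant of Adherence in the set): FAILS — Biomarker is a descendant of Adherence.
Condition 2 (every backdoor path blocked by {Biomarker, Dosage}):
  P1: blocked at fork node Dosage ∈ conditioning set.
  P2: blocked at fork node Dosage ∈ conditioning set.
  P3: blocked at fork node Dosage ∈ conditioning set.
{Biomarker, Dosage} does not satisfy the backdoor criterion.

No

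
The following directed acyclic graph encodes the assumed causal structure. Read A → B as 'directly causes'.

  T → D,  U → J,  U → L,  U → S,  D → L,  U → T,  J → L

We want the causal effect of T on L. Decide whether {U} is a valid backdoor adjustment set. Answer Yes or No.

Yes

Backdoor paths from T to L (paths whose first edge points into T):
  P1: T <- U -> J -> L
  P2: T <- U -> L
Condition 1 (no descendant of T in the set): holds — descendants of T are {D, L}; none are in {U}.
Condition 2 (every backdoor path blocked by {U}):
  P1: blocked at fork node U ∈ conditioning set.
  P2: blocked at fork node U ∈ conditioning set.
{U} satisfies the backdoor criterion.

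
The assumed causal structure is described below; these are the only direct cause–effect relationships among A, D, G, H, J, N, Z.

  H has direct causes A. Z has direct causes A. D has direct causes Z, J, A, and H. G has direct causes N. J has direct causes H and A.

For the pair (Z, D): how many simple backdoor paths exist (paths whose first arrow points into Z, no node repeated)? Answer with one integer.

A backdoor path from Z to D is any simple undirected path whose first edge points into Z (i.e. leaves Z via a parent).
Parents of Z: {A}.
Enumerating:
  P1: Z <- A -> H -> J -> D
  P2: Z <- A -> H -> D
  P3: Z <- A -> J <- H -> D
  P4: Z <- A -> J -> D
  P5: Z <- A -> D
That exhausts the simple backdoor paths. Count: 5.

5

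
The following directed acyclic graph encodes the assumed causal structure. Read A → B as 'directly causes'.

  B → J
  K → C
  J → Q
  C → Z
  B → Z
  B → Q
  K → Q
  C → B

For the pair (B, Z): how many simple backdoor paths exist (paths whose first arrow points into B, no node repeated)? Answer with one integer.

A backdoor path from B to Z is any simple undirected path whose first edge points into B (i.e. leaves B via a parent).
Parents of B: {C}.
Enumerating:
  P1: B <- C -> Z
That exhausts the simple backdoor paths. Count: 1.

1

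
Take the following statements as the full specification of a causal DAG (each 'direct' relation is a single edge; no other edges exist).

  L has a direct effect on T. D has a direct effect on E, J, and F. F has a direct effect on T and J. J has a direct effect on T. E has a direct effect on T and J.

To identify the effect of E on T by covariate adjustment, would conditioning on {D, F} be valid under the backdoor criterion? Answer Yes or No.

Backdoor paths from E to T (paths whose first edge points into E):
  P1: E <- D -> F -> J -> T
  P2: E <- D -> F -> T
  P3: E <- D -> J <- F -> T
  P4: E <- D -> J -> T
Condition 1 (no descendant of E in the set): holds — descendants of E are {J, T}; none are in {D, F}.
Condition 2 (every backdoor path blocked by {D, F}):
  P1: blocked at fork node D ∈ conditioning set.
  P2: blocked at fork node D ∈ conditioning set.
  P3: blocked at fork node D ∈ conditioning set.
  P4: blocked at fork node D ∈ conditioning set.
{D, F} satisfies the backdoor criterion.

Yes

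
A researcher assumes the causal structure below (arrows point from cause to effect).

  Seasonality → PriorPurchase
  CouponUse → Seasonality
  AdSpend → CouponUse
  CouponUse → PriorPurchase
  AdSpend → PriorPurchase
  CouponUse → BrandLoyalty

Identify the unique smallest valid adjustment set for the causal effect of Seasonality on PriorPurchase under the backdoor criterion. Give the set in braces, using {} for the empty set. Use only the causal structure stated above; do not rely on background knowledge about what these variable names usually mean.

Variables eligible for adjustment (non-descendants of Seasonality, excluding Seasonality and PriorPurchase): {AdSpend, BrandLoyalty, CouponUse}.
Backdoor paths from Seasonality to PriorPurchase:
  P1: Seasonality <- CouponUse <- AdSpend -> PriorPurchase
  P2: Seasonality <- CouponUse -> PriorPurchase
The empty set is not sufficient: P1 (Seasonality <- CouponUse <- AdSpend -> PriorPurchase) has no collider blocking it and no conditioned non-collider, so it is open.
Try {CouponUse}:
  P1: blocked at chain node CouponUse ∈ conditioning set.
  P2: blocked at fork node CouponUse ∈ conditioning set.
{CouponUse} contains no descendant of Seasonality and blocks every backdoor path.
No other singleton works — e.g. {AdSpend} leaves P2 open — so {CouponUse} is the unique smallest valid adjustment set.

{CouponUse}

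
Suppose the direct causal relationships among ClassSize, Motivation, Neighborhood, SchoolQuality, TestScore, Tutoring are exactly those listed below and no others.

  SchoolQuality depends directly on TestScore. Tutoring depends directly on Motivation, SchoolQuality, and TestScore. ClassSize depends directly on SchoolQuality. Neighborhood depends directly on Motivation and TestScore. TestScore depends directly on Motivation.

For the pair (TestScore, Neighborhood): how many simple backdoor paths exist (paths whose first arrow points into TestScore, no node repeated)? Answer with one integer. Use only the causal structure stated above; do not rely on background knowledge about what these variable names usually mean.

A backdoor path from TestScore to Neighborhood is any simple undirected path whose first edge points into TestScore (i.e. leaves TestScore via a parent).
Parents of TestScore: {Motivation}.
Enumerating:
  P1: TestScore <- Motivation -> Neighborhood
That exhausts the simple backdoor paths. Count: 1.

1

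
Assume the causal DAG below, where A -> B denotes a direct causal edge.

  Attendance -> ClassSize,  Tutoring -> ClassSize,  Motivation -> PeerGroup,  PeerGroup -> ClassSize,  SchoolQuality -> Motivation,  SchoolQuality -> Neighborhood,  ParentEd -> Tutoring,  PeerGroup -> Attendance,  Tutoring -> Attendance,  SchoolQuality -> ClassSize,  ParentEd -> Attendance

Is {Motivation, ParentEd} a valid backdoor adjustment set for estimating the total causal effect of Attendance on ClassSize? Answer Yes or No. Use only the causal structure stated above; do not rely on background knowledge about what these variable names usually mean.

Backdoor paths from Attendance to ClassSize (paths whose first edge points into Attendance):
  P1: Attendance <- ParentEd -> Tutoring -> ClassSize
  P2: Attendance <- PeerGroup <- Motivation <- SchoolQuality -> ClassSize
  P3: Attendance <- PeerGroup -> ClassSize
  P4: Attendance <- Tutoring -> ClassSize
Condition 1 (no descendant of Attendance in the set): holds — descendants of Attendance are {ClassSize}; none are in {Motivation, ParentEd}.
Condition 2 (every backdoor path blocked by {Motivation, ParentEd}):
  P1: blocked at fork node ParentEd ∈ conditioning set.
  P2: blocked at chain node Motivation ∈ conditioning set.
  P3: open — no interior node is in the conditioning set.
  P4: open — no interior node is in the conditioning set.
{Motivation, ParentEd} does not satisfy the backdoor criterion.

No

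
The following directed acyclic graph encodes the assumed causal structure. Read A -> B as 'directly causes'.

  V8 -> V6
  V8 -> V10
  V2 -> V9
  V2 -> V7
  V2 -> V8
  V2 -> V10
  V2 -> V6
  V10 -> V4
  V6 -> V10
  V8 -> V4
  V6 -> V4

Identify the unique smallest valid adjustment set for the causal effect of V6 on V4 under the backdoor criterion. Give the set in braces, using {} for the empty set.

{V2, V8}

Variables eligible for adjustment (non-descendants of V6, excluding V6 and V4): {V2, V7, V8, V9}.
Backdoor paths from V6 to V4:
  P1: V6 <- V2 -> V8 -> V10 -> V4
  P2: V6 <- V2 -> V8 -> V4
  P3: V6 <- V2 -> V10 <- V8 -> V4
  P4: V6 <- V2 -> V10 -> V4
  P5: V6 <- V8 <- V2 -> V10 -> V4
  P6: V6 <- V8 -> V10 -> V4
  P7: V6 <- V8 -> V4
The empty set is not sufficient: P1 (V6 <- V2 -> V8 -> V10 -> V4) has no collider blocking it and no conditioned non-collider, so it is open.
Try {V2, V8}:
  P1: blocked at fork node V2 ∈ conditioning set.
  P2: blocked at fork node V2 ∈ conditioning set.
  P3: blocked at fork node V2 ∈ conditioning set.
  P4: blocked at fork node V2 ∈ conditioning set.
  P5: blocked at chain node V8 ∈ conditioning set.
  P6: blocked at fork node V8 ∈ conditioning set.
  P7: blocked at fork node V8 ∈ conditioning set.
{V2, V8} contains no descendant of V6 and blocks every backdoor path.
Every element of {V2, V8} is needed (dropping V2 leaves P4 open; dropping V8 leaves P6 open), so no proper subset is valid.
Among all size-2 subsets of the eligible variables, only {V2, V8} blocks every backdoor path, so it is the unique smallest valid adjustment set.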